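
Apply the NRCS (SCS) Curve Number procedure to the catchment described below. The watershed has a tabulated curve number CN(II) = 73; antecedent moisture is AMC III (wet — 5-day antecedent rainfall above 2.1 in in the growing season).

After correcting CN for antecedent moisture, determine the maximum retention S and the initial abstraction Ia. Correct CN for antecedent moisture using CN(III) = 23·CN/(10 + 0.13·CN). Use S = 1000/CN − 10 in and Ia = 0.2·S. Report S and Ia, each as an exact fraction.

Wet (AMC III): CN(III) = 23·73/(10 + 0.13·73) = 1679/(1949/100) = 167900/1949 ≈ 86.147
Max retention: S = 1000/(167900/1949) − 10 = 2700/1679 in (≈ 1.608 in)
Initial abstraction Ia = S/5 = (2700/1679)/5 = 540/1679 ≈ 0.322 in

S = 2700/1679 in ≈ 1.608 in; Ia = 540/1679 in ≈ 0.322 in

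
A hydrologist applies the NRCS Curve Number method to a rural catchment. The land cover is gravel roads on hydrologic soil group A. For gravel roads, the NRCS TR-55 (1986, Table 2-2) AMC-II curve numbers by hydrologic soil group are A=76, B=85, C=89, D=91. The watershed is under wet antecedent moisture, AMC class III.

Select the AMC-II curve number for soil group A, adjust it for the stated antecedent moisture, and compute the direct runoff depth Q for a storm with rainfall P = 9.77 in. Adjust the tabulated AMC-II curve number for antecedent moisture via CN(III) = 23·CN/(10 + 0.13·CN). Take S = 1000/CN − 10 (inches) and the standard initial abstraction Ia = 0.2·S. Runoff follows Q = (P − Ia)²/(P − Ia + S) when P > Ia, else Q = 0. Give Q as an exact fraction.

Q = 172182672601/20755271300 in ≈ 8.296 in

NRCS table: gravel roads, soil group A → CN(II) = 76
Wet (AMC III): CN(III) = 23·76/(10 + 0.13·76) = 1748/(497/25) = 43700/497 ≈ 87.928
Retention S: 1000/CN − 10 with CN=87.928 → S = 600/437 ≈ 1.373 in
Ia = 0.2·(600/437) = 120/437 in ≈ 0.275 in
Since P=9.770 > Ia=0.275: effective rainfall P−Ia = 414949/43700 in
Q: (414949/43700)² ÷ (474949/43700) = 172182672601/20755271300 in (≈ 8.296 in)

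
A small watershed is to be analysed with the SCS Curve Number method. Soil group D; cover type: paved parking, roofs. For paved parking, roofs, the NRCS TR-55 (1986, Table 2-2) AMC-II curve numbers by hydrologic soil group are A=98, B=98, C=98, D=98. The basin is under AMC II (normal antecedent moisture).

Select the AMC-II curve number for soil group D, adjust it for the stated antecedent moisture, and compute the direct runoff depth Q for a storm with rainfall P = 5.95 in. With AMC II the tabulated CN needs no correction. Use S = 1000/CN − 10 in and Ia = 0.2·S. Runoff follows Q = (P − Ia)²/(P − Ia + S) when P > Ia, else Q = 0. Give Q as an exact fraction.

Q = 33535681/5871180 in ≈ 5.712 in

NRCS table: paved parking, roofs, soil group D → CN(II) = 98
CN(II) = 98; AMC II needs no correction.
Max retention: S = 1000/98 − 10 = 10/49 in (≈ 0.204 in)
Ia = 0.2S: 0.2·0.204 = 0.041 in (exactly 2/49)
P − Ia = 5.950 − 0.041 = 5791/980 ≈ 5.909 in (> 0, runoff occurs)
Q = (5791/980)²/((5791/980) + 10/49) = (33535681/960400)/(5991/980) = 33535681/5871180 in ≈ 5.712 in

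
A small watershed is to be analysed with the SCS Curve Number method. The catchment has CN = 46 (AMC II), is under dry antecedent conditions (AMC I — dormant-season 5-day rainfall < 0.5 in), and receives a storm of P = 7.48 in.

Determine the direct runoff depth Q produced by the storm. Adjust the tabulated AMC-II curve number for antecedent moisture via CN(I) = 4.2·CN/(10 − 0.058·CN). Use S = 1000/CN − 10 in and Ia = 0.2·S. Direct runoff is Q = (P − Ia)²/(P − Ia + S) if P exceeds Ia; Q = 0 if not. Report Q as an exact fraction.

Q = 57866449/483430675 in ≈ 0.120 in

CN(I) from CN(II)=46: (4.2·46)/(10 − 0.058·46) = 16100/611 ≈ 26.350
Retention S: 1000/CN − 10 with CN=26.350 → S = 4500/161 ≈ 27.950 in
Ia = 0.2S: 0.2·27.950 = 5.590 in (exactly 900/161)
Since P=7.480 > Ia=5.590: effective rainfall P−Ia = 7607/4025 in
Q = (7607/4025)²/((7607/4025) + 4500/161) = (57866449/16200625)/(120107/4025) = 57866449/483430675 in ≈ 0.120 in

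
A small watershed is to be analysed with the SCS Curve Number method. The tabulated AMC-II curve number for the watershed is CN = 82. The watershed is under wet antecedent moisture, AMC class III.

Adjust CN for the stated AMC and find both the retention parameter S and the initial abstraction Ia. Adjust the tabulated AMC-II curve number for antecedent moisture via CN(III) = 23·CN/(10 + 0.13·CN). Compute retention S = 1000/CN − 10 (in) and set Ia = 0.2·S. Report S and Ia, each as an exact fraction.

Adjust CN=82 to AMC III: 23·82/(10 + 0.13·82) → 1886 ÷ (1033/50) = 94300/1033 ≈ 91.288
S = 1000/(94300/1033) − 10 = 900/943 in ≈ 0.954 in
Initial abstraction Ia = S/5 = (900/943)/5 = 180/943 ≈ 0.191 in

S = 900/943 in ≈ 0.954 in; Ia = 180/943 in ≈ 0.191 in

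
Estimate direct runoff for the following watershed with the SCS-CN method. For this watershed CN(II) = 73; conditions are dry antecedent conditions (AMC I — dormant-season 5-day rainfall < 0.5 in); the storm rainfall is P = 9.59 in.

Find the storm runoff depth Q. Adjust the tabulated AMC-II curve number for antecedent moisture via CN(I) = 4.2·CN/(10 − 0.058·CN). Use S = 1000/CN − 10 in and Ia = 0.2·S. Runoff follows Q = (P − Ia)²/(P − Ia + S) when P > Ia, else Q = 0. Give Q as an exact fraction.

Q = 160039202401/43437503900 in ≈ 3.684 in

Adjust CN=73 to AMC I: 4.2·73/(10 − 0.058·73) → (1533/5) ÷ (2883/500) = 51100/961 ≈ 53.174
Max retention: S = 1000/(51100/961) − 10 = 4500/511 in (≈ 8.806 in)
Initial abstraction Ia = S/5 = (4500/511)/5 = 900/511 ≈ 1.761 in
Excess rainfall: 9.590 − 1.761 = 7.829 in; P > Ia so Q > 0
Q = (400049/51100)²/((400049/51100) + 4500/511) = (160039202401/2611210000)/(850049/51100) = 160039202401/43437503900 in ≈ 3.684 in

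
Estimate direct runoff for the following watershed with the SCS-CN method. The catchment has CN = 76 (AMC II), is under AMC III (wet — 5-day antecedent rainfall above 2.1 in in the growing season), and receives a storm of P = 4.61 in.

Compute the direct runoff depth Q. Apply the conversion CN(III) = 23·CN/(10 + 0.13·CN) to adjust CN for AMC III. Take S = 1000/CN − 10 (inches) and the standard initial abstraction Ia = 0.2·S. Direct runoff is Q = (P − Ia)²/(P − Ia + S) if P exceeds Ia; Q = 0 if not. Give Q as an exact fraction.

Q = 35893954849/10901270900 in ≈ 3.293 in

Adjust CN=76 to AMC III: 23·76/(10 + 0.13·76) → 1748 ÷ (497/25) = 43700/497 ≈ 87.928
S = 1000/(43700/497) − 10 = 600/437 in ≈ 1.373 in
Ia = 0.2S: 0.2·1.373 = 0.275 in (exactly 120/437)
Excess rainfall: 4.610 − 0.275 = 4.335 in; P > Ia so Q > 0
Q: (189457/43700)² ÷ (249457/43700) = 35893954849/10901270900 in (≈ 3.293 in)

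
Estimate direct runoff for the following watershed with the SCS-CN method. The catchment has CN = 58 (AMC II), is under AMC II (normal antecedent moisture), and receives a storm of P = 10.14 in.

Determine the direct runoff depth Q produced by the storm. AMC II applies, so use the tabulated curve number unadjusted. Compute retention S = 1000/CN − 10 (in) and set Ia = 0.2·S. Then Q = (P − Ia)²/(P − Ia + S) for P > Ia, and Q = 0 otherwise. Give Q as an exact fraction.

AMC II — tabulated CN = 58 applies directly.
Max retention: S = 1000/58 − 10 = 210/29 in (≈ 7.241 in)
Ia = 0.2·(210/29) = 42/29 in ≈ 1.448 in
Since P=10.140 > Ia=1.448: effective rainfall P−Ia = 12603/1450 in
Runoff Q = (P−Ia)²/(P−Ia+S) = (8.692)²/(8.692+7.241) = 17648401/3722150 ≈ 4.741 in

Q = 17648401/3722150 in ≈ 4.741 in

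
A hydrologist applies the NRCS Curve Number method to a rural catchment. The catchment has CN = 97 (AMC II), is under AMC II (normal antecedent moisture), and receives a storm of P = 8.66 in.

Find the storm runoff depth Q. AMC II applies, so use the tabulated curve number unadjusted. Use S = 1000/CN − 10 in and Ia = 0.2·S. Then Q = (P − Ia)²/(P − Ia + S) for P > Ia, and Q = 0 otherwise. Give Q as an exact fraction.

CN(II) = 97; AMC II needs no correction.
Retention S: 1000/CN − 10 with CN=97.000 → S = 30/97 ≈ 0.309 in
Ia = 0.2S: 0.2·0.309 = 0.062 in (exactly 6/97)
P − Ia = 8.660 − 0.062 = 41701/4850 ≈ 8.598 in (> 0, runoff occurs)
Q: (41701/4850)² ÷ (43201/4850) = 1738973401/209524850 in (≈ 8.300 in)

Q = 1738973401/209524850 in ≈ 8.300 in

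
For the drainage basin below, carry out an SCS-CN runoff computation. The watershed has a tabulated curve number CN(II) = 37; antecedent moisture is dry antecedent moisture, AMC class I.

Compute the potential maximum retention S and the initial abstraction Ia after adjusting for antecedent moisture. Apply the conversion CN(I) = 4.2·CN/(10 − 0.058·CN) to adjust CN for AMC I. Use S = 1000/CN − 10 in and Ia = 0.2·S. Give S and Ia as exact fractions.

Adjust CN=37 to AMC I: 4.2·37/(10 − 0.058·37) → (777/5) ÷ (3927/500) = 3700/187 ≈ 19.786
Retention S: 1000/CN − 10 with CN=19.786 → S = 1500/37 ≈ 40.541 in
Ia = 0.2S: 0.2·40.541 = 8.108 in (exactly 300/37)

S = 1500/37 in ≈ 40.541 in; Ia = 300/37 in ≈ 8.108 in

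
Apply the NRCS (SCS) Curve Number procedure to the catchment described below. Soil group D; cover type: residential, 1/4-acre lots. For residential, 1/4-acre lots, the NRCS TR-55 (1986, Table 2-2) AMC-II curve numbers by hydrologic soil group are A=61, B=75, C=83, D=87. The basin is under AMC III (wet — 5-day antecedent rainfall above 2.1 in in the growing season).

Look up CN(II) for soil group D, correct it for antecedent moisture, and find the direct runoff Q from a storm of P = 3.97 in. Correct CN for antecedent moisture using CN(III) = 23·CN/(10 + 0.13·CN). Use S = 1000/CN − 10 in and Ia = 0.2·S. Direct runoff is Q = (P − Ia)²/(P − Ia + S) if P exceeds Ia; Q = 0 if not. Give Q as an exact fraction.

NRCS table: residential, 1/4-acre lots, soil group D → CN(II) = 87
Wet (AMC III): CN(III) = 23·87/(10 + 0.13·87) = 2001/(2131/100) = 200100/2131 ≈ 93.900
Retention S: 1000/CN − 10 with CN=93.900 → S = 1300/2001 ≈ 0.650 in
Initial abstraction Ia = S/5 = (1300/2001)/5 = 260/2001 ≈ 0.130 in
Excess rainfall: 3.970 − 0.130 = 3.840 in; P > Ia so Q > 0
Q = (768397/200100)²/((768397/200100) + 1300/2001) = (590433949609/40040010000)/(898397/200100) = 590433949609/179769239700 in ≈ 3.284 in

Q = 590433949609/179769239700 in ≈ 3.284 in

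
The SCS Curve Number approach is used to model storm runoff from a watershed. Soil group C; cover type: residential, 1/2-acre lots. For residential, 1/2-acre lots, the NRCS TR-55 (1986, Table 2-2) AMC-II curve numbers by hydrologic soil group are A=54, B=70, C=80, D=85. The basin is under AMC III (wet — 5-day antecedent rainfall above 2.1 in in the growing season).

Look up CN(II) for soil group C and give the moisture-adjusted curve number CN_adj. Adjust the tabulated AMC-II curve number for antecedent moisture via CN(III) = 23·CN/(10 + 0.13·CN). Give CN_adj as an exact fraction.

CN_adj = 4600/51 ≈ 90.196

NRCS table: residential, 1/2-acre lots, soil group C → CN(II) = 80
Adjust CN=80 to AMC III: 23·80/(10 + 0.13·80) → 1840 ÷ (102/5) = 4600/51 ≈ 90.196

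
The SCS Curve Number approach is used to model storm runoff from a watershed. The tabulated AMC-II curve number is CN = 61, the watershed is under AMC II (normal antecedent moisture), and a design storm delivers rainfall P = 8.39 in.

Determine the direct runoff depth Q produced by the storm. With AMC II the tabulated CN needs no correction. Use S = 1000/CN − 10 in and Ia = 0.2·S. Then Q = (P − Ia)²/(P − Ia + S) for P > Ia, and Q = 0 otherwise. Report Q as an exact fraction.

AMC II — tabulated CN = 61 applies directly.
Retention S: 1000/CN − 10 with CN=61.000 → S = 390/61 ≈ 6.393 in
Ia = 0.2·(390/61) = 78/61 in ≈ 1.279 in
P − Ia = 8.390 − 1.279 = 43379/6100 ≈ 7.111 in (> 0, runoff occurs)
Runoff Q = (P−Ia)²/(P−Ia+S) = (7.111)²/(7.111+6.393) = 1881737641/502511900 ≈ 3.745 in

Q = 1881737641/502511900 in ≈ 3.745 in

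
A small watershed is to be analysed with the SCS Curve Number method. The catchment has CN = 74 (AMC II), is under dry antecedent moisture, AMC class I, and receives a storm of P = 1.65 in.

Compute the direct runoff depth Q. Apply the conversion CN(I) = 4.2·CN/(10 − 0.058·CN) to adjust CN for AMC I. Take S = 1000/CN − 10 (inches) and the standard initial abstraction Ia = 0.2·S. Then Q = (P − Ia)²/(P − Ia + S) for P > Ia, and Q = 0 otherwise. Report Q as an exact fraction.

Dry (AMC I): CN(I) = 4.2·74/(10 − 0.058·74) = (1554/5)/(1427/250) = 77700/1427 ≈ 54.450
S = 1000/(77700/1427) − 10 = 6500/777 in ≈ 8.366 in
Ia = 0.2·(6500/777) = 1300/777 in ≈ 1.673 in
P = 1.650 ≤ Ia = 1.673 in: entire storm abstracted, Q = 0.

Q = 0 in ≈ 0.000 in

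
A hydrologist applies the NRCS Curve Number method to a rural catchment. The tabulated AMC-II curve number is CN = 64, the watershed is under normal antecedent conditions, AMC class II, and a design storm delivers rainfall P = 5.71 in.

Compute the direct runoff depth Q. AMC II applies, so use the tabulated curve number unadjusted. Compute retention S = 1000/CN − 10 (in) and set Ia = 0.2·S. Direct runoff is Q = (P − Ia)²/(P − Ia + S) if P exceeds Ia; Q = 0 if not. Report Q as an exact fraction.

AMC II — tabulated CN = 64 applies directly.
S = 1000/64 − 10 = 45/8 in ≈ 5.625 in
Ia = 0.2·(45/8) = 9/8 in ≈ 1.125 in
Excess rainfall: 5.710 − 1.125 = 4.585 in; P > Ia so Q > 0
Runoff Q = (P−Ia)²/(P−Ia+S) = (4.585)²/(4.585+5.625) = 840889/408400 ≈ 2.059 in

Q = 840889/408400 in ≈ 2.059 in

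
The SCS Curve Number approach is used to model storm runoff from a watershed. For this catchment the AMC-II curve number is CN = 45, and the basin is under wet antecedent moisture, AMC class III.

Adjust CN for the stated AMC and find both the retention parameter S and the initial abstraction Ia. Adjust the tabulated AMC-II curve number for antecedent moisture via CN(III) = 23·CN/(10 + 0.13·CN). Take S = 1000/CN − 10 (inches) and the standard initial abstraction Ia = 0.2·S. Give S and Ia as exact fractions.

S = 1100/207 in ≈ 5.314 in; Ia = 220/207 in ≈ 1.063 in

CN(III) from CN(II)=45: (23·45)/(10 + 0.13·45) = 20700/317 ≈ 65.300
Retention S: 1000/CN − 10 with CN=65.300 → S = 1100/207 ≈ 5.314 in
Ia = 0.2·(1100/207) = 220/207 in ≈ 1.063 in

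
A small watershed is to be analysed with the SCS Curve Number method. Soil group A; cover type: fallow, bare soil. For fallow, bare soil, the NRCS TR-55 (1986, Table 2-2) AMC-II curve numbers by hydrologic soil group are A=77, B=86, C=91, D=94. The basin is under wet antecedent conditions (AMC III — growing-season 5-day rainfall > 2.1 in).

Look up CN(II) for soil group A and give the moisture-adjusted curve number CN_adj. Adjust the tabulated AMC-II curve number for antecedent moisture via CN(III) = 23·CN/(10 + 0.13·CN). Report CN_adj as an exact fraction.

NRCS table: fallow, bare soil, soil group A → CN(II) = 77
Adjust CN=77 to AMC III: 23·77/(10 + 0.13·77) → 1771 ÷ (2001/100) = 7700/87 ≈ 88.506

CN_adj = 7700/87 ≈ 88.506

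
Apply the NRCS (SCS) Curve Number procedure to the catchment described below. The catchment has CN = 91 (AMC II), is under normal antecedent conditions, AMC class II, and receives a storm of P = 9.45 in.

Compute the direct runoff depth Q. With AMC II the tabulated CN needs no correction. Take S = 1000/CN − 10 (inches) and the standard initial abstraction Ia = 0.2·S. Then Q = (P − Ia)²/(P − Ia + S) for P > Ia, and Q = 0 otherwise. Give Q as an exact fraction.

Average conditions: CN = 91 (no AMC adjustment).
Retention S: 1000/CN − 10 with CN=91.000 → S = 90/91 ≈ 0.989 in
Ia = 0.2S: 0.2·0.989 = 0.198 in (exactly 18/91)
Excess rainfall: 9.450 − 0.198 = 9.252 in; P > Ia so Q > 0
Q: (16839/1820)² ÷ (18639/1820) = 31505769/3769220 in (≈ 8.359 in)

Q = 31505769/3769220 in ≈ 8.359 in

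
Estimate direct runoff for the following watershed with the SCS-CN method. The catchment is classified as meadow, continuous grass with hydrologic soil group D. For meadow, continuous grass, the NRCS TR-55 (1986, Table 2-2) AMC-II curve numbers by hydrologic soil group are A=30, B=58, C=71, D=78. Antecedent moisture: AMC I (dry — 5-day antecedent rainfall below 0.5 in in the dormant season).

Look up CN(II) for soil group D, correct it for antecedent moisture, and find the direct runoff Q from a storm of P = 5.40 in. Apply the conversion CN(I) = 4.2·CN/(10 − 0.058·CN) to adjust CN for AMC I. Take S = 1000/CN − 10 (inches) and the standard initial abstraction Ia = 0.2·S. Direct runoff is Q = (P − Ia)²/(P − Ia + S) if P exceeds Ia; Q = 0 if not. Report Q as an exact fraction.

Q = 275991769/180642735 in ≈ 1.528 in

NRCS table: meadow, continuous grass, soil group D → CN(II) = 78
Adjust CN=78 to AMC I: 4.2·78/(10 − 0.058·78) → (1638/5) ÷ (1369/250) = 81900/1369 ≈ 59.825
Max retention: S = 1000/(81900/1369) − 10 = 5500/819 in (≈ 6.716 in)
Ia = 0.2S: 0.2·6.716 = 1.343 in (exactly 1100/819)
Since P=5.400 > Ia=1.343: effective rainfall P−Ia = 16613/4095 in
Q = (16613/4095)²/((16613/4095) + 5500/819) = (275991769/16769025)/(44113/4095) = 275991769/180642735 in ≈ 1.528 in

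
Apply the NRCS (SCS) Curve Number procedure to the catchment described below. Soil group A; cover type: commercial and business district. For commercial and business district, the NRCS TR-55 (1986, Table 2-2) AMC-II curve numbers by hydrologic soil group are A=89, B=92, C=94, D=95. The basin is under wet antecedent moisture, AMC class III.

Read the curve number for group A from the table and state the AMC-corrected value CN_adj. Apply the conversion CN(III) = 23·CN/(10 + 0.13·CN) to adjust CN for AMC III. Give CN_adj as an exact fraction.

CN_adj = 204700/2157 ≈ 94.900

NRCS table: commercial and business district, soil group A → CN(II) = 89
Wet (AMC III): CN(III) = 23·89/(10 + 0.13·89) = 2047/(2157/100) = 204700/2157 ≈ 94.900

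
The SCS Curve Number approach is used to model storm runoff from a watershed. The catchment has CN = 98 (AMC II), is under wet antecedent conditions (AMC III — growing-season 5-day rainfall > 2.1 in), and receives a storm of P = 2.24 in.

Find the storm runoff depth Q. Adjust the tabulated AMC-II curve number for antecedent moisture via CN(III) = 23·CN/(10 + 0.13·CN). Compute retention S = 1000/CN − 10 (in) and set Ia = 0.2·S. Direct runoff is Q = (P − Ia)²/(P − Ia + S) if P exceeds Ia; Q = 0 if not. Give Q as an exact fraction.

CN(III) from CN(II)=98: (23·98)/(10 + 0.13·98) = 112700/1137 ≈ 99.120
S = 1000/(112700/1137) − 10 = 100/1127 in ≈ 0.089 in
Ia = 0.2S: 0.2·0.089 = 0.018 in (exactly 20/1127)
P − Ia = 2.240 − 0.018 = 62612/28175 ≈ 2.222 in (> 0, runoff occurs)
Q: (62612/28175)² ÷ (65112/28175) = 490032818/229316325 in (≈ 2.137 in)

Q = 490032818/229316325 in ≈ 2.137 in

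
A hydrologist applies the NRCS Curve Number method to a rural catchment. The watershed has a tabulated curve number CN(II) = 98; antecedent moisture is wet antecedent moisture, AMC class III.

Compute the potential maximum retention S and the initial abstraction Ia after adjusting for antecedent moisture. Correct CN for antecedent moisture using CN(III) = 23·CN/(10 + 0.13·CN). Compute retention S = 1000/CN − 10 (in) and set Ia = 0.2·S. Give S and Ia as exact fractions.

S = 100/1127 in ≈ 0.089 in; Ia = 20/1127 in ≈ 0.018 in

Wet (AMC III): CN(III) = 23·98/(10 + 0.13·98) = 2254/(1137/50) = 112700/1137 ≈ 99.120
S = 1000/(112700/1137) − 10 = 100/1127 in ≈ 0.089 in
Ia = 0.2·(100/1127) = 20/1127 in ≈ 0.018 in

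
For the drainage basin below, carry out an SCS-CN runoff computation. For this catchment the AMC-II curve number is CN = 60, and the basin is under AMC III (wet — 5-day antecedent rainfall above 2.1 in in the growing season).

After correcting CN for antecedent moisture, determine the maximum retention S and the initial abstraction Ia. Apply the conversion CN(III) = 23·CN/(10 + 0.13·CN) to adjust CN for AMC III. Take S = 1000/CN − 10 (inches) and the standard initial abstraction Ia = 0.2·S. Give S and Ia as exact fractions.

S = 200/69 in ≈ 2.899 in; Ia = 40/69 in ≈ 0.580 in

Adjust CN=60 to AMC III: 23·60/(10 + 0.13·60) → 1380 ÷ (89/5) = 6900/89 ≈ 77.528
Retention S: 1000/CN − 10 with CN=77.528 → S = 200/69 ≈ 2.899 in
Ia = 0.2·(200/69) = 40/69 in ≈ 0.580 in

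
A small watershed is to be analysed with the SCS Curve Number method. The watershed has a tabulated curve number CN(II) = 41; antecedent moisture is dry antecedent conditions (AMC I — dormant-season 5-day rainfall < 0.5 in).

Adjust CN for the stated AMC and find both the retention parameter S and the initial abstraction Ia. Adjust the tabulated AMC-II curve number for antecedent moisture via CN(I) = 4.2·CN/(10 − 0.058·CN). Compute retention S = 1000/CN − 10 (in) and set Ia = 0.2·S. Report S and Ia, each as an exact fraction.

S = 29500/861 in ≈ 34.262 in; Ia = 5900/861 in ≈ 6.852 in

Dry (AMC I): CN(I) = 4.2·41/(10 − 0.058·41) = (861/5)/(3811/500) = 86100/3811 ≈ 22.592
S = 1000/(86100/3811) − 10 = 29500/861 in ≈ 34.262 in
Initial abstraction Ia = S/5 = (29500/861)/5 = 5900/861 ≈ 6.852 in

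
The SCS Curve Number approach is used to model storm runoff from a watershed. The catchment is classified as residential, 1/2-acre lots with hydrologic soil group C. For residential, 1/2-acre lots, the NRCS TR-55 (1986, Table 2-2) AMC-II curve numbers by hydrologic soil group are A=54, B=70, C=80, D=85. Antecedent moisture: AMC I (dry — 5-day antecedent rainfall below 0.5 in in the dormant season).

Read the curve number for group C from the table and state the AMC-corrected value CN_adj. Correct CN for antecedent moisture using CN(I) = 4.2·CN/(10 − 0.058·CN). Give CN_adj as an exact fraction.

NRCS table: residential, 1/2-acre lots, soil group C → CN(II) = 80
Adjust CN=80 to AMC I: 4.2·80/(10 − 0.058·80) → 336 ÷ (134/25) = 4200/67 ≈ 62.687

CN_adj = 4200/67 ≈ 62.687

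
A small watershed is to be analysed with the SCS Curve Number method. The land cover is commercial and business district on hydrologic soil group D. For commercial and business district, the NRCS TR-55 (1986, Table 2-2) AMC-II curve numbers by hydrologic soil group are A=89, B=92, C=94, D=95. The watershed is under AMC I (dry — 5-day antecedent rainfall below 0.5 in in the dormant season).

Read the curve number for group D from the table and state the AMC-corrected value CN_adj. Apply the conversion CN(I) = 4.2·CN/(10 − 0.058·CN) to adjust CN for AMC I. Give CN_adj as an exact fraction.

NRCS table: commercial and business district, soil group D → CN(II) = 95
CN(I) from CN(II)=95: (4.2·95)/(10 − 0.058·95) = 39900/449 ≈ 88.864

CN_adj = 39900/449 ≈ 88.864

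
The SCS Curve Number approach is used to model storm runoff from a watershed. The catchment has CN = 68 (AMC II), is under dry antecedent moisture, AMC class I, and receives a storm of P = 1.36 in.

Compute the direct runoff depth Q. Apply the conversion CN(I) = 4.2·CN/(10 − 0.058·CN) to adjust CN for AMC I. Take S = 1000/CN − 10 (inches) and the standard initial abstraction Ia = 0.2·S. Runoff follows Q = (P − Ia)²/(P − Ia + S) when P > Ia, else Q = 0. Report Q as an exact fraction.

Adjust CN=68 to AMC I: 4.2·68/(10 − 0.058·68) → (1428/5) ÷ (757/125) = 35700/757 ≈ 47.160
Retention S: 1000/CN − 10 with CN=47.160 → S = 4000/357 ≈ 11.204 in
Ia = 0.2·(4000/357) = 800/357 in ≈ 2.241 in
P = 1.360 ≤ Ia = 2.241 in: entire storm abstracted, Q = 0.

Q = 0 in ≈ 0.000 in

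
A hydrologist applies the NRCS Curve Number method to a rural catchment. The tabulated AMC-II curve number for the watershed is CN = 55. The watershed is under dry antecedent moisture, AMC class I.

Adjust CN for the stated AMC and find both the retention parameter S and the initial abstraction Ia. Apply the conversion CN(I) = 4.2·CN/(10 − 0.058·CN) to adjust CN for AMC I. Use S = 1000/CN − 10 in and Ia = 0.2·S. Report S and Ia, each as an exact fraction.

Adjust CN=55 to AMC I: 4.2·55/(10 − 0.058·55) → 231 ÷ (681/100) = 7700/227 ≈ 33.921
Max retention: S = 1000/(7700/227) − 10 = 1500/77 in (≈ 19.481 in)
Initial abstraction Ia = S/5 = (1500/77)/5 = 300/77 ≈ 3.896 in

S = 1500/77 in ≈ 19.481 in; Ia = 300/77 in ≈ 3.896 in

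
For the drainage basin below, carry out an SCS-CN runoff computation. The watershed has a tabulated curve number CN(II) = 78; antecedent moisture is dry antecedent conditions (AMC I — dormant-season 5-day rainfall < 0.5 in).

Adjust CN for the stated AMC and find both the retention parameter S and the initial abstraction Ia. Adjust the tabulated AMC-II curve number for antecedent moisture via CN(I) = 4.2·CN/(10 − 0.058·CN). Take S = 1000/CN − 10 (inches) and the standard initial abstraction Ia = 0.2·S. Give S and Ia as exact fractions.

S = 5500/819 in ≈ 6.716 in; Ia = 1100/819 in ≈ 1.343 in

Adjust CN=78 to AMC I: 4.2·78/(10 − 0.058·78) → (1638/5) ÷ (1369/250) = 81900/1369 ≈ 59.825
Retention S: 1000/CN − 10 with CN=59.825 → S = 5500/819 ≈ 6.716 in
Initial abstraction Ia = S/5 = (5500/819)/5 = 1100/819 ≈ 1.343 in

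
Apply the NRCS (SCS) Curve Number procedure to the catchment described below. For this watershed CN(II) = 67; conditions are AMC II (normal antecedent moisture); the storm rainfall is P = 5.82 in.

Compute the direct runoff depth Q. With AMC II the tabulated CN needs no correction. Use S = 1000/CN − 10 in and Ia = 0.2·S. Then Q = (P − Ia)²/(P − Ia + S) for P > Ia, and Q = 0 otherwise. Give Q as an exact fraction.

AMC II — tabulated CN = 67 applies directly.
Max retention: S = 1000/67 − 10 = 330/67 in (≈ 4.925 in)
Ia = 0.2S: 0.2·4.925 = 0.985 in (exactly 66/67)
Since P=5.820 > Ia=0.985: effective rainfall P−Ia = 16197/3350 in
Runoff Q = (P−Ia)²/(P−Ia+S) = (4.835)²/(4.835+4.925) = 29149201/12170550 ≈ 2.395 in

Q = 29149201/12170550 in ≈ 2.395 in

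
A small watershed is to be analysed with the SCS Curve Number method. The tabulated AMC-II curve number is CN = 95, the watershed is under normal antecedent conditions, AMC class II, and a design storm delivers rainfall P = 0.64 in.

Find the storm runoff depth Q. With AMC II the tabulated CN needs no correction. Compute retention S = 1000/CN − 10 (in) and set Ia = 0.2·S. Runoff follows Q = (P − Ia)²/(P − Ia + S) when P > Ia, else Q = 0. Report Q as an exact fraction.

CN(II) = 95; AMC II needs no correction.
Retention S: 1000/CN − 10 with CN=95.000 → S = 10/19 ≈ 0.526 in
Ia = 0.2·(10/19) = 2/19 in ≈ 0.105 in
P − Ia = 0.640 − 0.105 = 254/475 ≈ 0.535 in (> 0, runoff occurs)
Q = (254/475)²/((254/475) + 10/19) = (64516/225625)/(504/475) = 16129/59850 in ≈ 0.269 in

Q = 16129/59850 in ≈ 0.269 in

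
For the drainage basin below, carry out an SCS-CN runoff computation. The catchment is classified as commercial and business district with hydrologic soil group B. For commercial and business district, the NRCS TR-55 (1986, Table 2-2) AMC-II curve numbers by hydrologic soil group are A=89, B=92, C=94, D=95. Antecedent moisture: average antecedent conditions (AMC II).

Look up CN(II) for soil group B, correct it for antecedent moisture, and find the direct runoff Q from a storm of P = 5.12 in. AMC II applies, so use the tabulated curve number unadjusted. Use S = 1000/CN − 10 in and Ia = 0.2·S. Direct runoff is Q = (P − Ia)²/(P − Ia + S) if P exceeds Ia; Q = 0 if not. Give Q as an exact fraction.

Q = 505521/120175 in ≈ 4.207 in

NRCS table: commercial and business district, soil group B → CN(II) = 92
CN(II) = 92; AMC II needs no correction.
Max retention: S = 1000/92 − 10 = 20/23 in (≈ 0.870 in)
Initial abstraction Ia = S/5 = (20/23)/5 = 4/23 ≈ 0.174 in
Since P=5.120 > Ia=0.174: effective rainfall P−Ia = 2844/575 in
Q: (2844/575)² ÷ (3344/575) = 505521/120175 in (≈ 4.207 in)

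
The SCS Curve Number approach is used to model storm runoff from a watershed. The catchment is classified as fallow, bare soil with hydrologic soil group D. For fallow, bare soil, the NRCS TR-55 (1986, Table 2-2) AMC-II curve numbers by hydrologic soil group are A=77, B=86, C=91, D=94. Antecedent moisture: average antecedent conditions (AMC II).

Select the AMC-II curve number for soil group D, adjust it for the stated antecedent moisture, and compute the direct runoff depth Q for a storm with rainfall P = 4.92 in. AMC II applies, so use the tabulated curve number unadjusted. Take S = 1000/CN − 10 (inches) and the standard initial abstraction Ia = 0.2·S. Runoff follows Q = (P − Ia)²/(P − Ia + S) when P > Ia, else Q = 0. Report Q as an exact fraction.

Q = 3523129/833075 in ≈ 4.229 in

NRCS table: fallow, bare soil, soil group D → CN(II) = 94
AMC II — tabulated CN = 94 applies directly.
Max retention: S = 1000/94 − 10 = 30/47 in (≈ 0.638 in)
Ia = 0.2S: 0.2·0.638 = 0.128 in (exactly 6/47)
Excess rainfall: 4.920 − 0.128 = 4.792 in; P > Ia so Q > 0
Runoff Q = (P−Ia)²/(P−Ia+S) = (4.792)²/(4.792+0.638) = 3523129/833075 ≈ 4.229 in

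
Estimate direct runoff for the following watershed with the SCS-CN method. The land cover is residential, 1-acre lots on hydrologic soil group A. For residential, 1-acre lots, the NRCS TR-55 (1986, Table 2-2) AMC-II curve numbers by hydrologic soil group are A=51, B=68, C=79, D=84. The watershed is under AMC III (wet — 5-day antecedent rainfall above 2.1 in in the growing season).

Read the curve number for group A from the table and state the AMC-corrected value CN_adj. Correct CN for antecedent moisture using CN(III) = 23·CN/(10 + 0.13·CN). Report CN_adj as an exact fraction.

NRCS table: residential, 1-acre lots, soil group A → CN(II) = 51
CN(III) from CN(II)=51: (23·51)/(10 + 0.13·51) = 117300/1663 ≈ 70.535

CN_adj = 117300/1663 ≈ 70.535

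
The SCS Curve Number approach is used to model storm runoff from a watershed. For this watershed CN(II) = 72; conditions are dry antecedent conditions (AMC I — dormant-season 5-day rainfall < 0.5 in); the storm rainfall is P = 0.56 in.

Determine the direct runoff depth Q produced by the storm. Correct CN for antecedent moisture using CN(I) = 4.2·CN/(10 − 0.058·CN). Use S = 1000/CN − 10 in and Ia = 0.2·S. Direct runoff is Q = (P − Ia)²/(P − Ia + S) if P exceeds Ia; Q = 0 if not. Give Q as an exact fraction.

CN(I) from CN(II)=72: (4.2·72)/(10 − 0.058·72) = 675/13 ≈ 51.923
S = 1000/(675/13) − 10 = 250/27 in ≈ 9.259 in
Ia = 0.2·(250/27) = 50/27 in ≈ 1.852 in
P = 0.560 ≤ Ia = 1.852 in: entire storm abstracted, Q = 0.

Q = 0 in ≈ 0.000 in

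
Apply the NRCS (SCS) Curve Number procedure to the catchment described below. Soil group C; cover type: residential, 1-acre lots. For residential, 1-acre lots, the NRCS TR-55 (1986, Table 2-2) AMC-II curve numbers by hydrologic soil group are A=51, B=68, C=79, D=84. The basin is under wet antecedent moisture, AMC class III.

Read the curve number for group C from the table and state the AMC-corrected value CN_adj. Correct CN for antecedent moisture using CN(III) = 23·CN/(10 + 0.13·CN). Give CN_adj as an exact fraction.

CN_adj = 181700/2027 ≈ 89.640

NRCS table: residential, 1-acre lots, soil group C → CN(II) = 79
Wet (AMC III): CN(III) = 23·79/(10 + 0.13·79) = 1817/(2027/100) = 181700/2027 ≈ 89.640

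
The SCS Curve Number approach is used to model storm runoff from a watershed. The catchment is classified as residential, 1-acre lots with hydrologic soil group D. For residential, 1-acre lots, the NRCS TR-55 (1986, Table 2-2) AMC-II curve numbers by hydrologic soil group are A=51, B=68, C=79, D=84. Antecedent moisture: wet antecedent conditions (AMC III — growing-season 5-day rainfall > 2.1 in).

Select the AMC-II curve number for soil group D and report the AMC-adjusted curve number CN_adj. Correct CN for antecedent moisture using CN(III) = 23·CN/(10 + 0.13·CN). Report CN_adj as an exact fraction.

CN_adj = 48300/523 ≈ 92.352

NRCS table: residential, 1-acre lots, soil group D → CN(II) = 84
Adjust CN=84 to AMC III: 23·84/(10 + 0.13·84) → 1932 ÷ (523/25) = 48300/523 ≈ 92.352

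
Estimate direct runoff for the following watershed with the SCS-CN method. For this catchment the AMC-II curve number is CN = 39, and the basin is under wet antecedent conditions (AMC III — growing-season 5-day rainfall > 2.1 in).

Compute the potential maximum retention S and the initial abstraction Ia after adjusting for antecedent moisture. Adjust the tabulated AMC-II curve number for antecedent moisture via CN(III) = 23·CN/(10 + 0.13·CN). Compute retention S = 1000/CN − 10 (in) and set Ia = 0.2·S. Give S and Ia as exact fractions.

CN(III) from CN(II)=39: (23·39)/(10 + 0.13·39) = 89700/1507 ≈ 59.522
Retention S: 1000/CN − 10 with CN=59.522 → S = 6100/897 ≈ 6.800 in
Ia = 0.2·(6100/897) = 1220/897 in ≈ 1.360 in

S = 6100/897 in ≈ 6.800 in; Ia = 1220/897 in ≈ 1.360 in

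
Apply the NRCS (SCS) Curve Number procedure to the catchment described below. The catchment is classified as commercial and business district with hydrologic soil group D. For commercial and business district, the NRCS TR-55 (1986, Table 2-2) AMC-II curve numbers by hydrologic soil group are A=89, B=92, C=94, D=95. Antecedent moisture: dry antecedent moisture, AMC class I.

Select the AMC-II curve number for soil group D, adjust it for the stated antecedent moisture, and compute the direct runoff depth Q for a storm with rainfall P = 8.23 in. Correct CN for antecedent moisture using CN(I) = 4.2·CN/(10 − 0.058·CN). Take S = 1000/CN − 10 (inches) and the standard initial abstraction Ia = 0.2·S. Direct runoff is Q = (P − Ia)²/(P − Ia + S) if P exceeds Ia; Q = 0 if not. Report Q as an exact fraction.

NRCS table: commercial and business district, soil group D → CN(II) = 95
CN(I) from CN(II)=95: (4.2·95)/(10 − 0.058·95) = 39900/449 ≈ 88.864
Retention S: 1000/CN − 10 with CN=88.864 → S = 500/399 ≈ 1.253 in
Ia = 0.2·(500/399) = 100/399 in ≈ 0.251 in
P − Ia = 8.230 − 0.251 = 318377/39900 ≈ 7.979 in (> 0, runoff occurs)
Q: (318377/39900)² ÷ (368377/39900) = 101363914129/14698242300 in (≈ 6.896 in)

Q = 101363914129/14698242300 in ≈ 6.896 in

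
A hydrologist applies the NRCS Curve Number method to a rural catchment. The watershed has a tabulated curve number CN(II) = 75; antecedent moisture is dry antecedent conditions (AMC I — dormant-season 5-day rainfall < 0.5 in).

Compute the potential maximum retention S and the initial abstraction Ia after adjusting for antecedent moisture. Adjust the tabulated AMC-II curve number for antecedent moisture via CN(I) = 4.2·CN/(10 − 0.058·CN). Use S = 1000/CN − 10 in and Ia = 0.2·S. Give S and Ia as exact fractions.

S = 500/63 in ≈ 7.937 in; Ia = 100/63 in ≈ 1.587 in

Adjust CN=75 to AMC I: 4.2·75/(10 − 0.058·75) → 315 ÷ (113/20) = 6300/113 ≈ 55.752
Retention S: 1000/CN − 10 with CN=55.752 → S = 500/63 ≈ 7.937 in
Ia = 0.2·(500/63) = 100/63 in ≈ 1.587 in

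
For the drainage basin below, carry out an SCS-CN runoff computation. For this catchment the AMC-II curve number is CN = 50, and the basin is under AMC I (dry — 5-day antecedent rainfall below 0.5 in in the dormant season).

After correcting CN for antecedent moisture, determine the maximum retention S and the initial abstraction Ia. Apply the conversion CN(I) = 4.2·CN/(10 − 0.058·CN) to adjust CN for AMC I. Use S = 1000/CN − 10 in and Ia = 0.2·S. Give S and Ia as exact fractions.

Dry (AMC I): CN(I) = 4.2·50/(10 − 0.058·50) = 210/(71/10) = 2100/71 ≈ 29.577
Max retention: S = 1000/(2100/71) − 10 = 500/21 in (≈ 23.810 in)
Ia = 0.2S: 0.2·23.810 = 4.762 in (exactly 100/21)

S = 500/21 in ≈ 23.810 in; Ia = 100/21 in ≈ 4.762 in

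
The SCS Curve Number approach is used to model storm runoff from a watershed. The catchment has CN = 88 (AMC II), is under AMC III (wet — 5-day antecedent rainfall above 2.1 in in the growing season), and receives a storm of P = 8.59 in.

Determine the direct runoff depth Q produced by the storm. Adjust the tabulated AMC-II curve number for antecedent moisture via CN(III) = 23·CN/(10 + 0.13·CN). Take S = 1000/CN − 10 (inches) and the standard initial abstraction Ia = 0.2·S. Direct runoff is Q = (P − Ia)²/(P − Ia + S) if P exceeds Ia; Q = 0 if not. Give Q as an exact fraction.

Adjust CN=88 to AMC III: 23·88/(10 + 0.13·88) → 2024 ÷ (536/25) = 6325/67 ≈ 94.403
Max retention: S = 1000/(6325/67) − 10 = 150/253 in (≈ 0.593 in)
Ia = 0.2S: 0.2·0.593 = 0.119 in (exactly 30/253)
Excess rainfall: 8.590 − 0.119 = 8.471 in; P > Ia so Q > 0
Q: (214327/25300)² ÷ (229327/25300) = 45936062929/5801973100 in (≈ 7.917 in)

Q = 45936062929/5801973100 in ≈ 7.917 in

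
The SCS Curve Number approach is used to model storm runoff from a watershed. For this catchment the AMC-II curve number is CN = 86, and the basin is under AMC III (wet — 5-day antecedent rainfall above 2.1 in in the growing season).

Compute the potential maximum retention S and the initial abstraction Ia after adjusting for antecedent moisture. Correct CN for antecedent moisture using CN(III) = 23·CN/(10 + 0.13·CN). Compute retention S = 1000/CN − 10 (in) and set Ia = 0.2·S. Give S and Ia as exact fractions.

S = 700/989 in ≈ 0.708 in; Ia = 140/989 in ≈ 0.142 in

CN(III) from CN(II)=86: (23·86)/(10 + 0.13·86) = 98900/1059 ≈ 93.390
Max retention: S = 1000/(98900/1059) − 10 = 700/989 in (≈ 0.708 in)
Ia = 0.2S: 0.2·0.708 = 0.142 in (exactly 140/989)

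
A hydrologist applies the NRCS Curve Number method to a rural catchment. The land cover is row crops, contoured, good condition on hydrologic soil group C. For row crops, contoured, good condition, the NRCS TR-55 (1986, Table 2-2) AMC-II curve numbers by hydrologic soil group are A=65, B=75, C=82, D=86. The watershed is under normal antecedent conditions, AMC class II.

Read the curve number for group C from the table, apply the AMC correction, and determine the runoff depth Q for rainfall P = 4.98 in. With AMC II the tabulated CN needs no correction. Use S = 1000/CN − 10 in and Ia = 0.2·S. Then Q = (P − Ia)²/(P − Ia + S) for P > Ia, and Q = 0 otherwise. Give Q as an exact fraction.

NRCS table: row crops, contoured, good condition, soil group C → CN(II) = 82
Average conditions: CN = 82 (no AMC adjustment).
Retention S: 1000/CN − 10 with CN=82.000 → S = 90/41 ≈ 2.195 in
Initial abstraction Ia = S/5 = (90/41)/5 = 18/41 ≈ 0.439 in
Since P=4.980 > Ia=0.439: effective rainfall P−Ia = 9309/2050 in
Q: (9309/2050)² ÷ (13809/2050) = 28885827/9436150 in (≈ 3.061 in)

Q = 28885827/9436150 in ≈ 3.061 in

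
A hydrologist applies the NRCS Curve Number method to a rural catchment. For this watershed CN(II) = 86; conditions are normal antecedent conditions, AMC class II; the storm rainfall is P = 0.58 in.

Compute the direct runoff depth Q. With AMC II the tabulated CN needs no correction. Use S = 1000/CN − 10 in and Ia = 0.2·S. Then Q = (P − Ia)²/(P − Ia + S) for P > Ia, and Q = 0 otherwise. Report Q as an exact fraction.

Q = 299209/8701050 in ≈ 0.034 in

AMC II — tabulated CN = 86 applies directly.
S = 1000/86 − 10 = 70/43 in ≈ 1.628 in
Ia = 0.2S: 0.2·1.628 = 0.326 in (exactly 14/43)
Excess rainfall: 0.580 − 0.326 = 0.254 in; P > Ia so Q > 0
Q = (547/2150)²/((547/2150) + 70/43) = (299209/4622500)/(4047/2150) = 299209/8701050 in ≈ 0.034 in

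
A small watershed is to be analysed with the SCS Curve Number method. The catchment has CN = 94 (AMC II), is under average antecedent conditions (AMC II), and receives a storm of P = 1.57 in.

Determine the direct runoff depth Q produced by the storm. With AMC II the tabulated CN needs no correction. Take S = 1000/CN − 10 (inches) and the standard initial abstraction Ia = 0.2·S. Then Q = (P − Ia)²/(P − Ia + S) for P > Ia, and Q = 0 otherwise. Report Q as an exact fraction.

CN(II) = 94; AMC II needs no correction.
Retention S: 1000/CN − 10 with CN=94.000 → S = 30/47 ≈ 0.638 in
Initial abstraction Ia = S/5 = (30/47)/5 = 6/47 ≈ 0.128 in
P − Ia = 1.570 − 0.128 = 6779/4700 ≈ 1.442 in (> 0, runoff occurs)
Q = (6779/4700)²/((6779/4700) + 30/47) = (45954841/22090000)/(9779/4700) = 45954841/45961300 in ≈ 1.000 in

Q = 45954841/45961300 in ≈ 1.000 in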